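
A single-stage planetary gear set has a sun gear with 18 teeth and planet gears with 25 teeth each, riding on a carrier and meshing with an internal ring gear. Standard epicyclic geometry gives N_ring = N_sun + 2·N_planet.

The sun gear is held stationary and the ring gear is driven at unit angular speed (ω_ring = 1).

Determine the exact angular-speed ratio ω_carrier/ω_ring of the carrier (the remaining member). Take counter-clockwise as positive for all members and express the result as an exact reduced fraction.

34/43

N_ring = 18 + 2·25 = 68
18(ω_s−ω_c) = −68(ω_r−ω_c),  ω_s=0, ω_r=1
18(0−ω_c) = −68(1−ω_c)  ⇒  86ω_c = 68  ⇒  ω_c = 34/43
ω_c/ω_r = 34/43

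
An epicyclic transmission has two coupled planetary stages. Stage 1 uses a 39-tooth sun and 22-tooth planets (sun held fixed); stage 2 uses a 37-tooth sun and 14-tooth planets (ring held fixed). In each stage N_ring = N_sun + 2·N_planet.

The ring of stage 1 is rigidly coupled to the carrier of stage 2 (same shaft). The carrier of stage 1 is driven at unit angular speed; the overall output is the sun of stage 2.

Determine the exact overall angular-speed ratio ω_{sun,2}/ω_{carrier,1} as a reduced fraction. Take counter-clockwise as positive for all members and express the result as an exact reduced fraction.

12444/3071

Stage 1: N_ring = 39 + 2·22 = 83
Stage 1: 39(ω_s−ω_c) = −83(ω_r−ω_c),  ω_s=0, ω_c=1
Stage 1: ω_r = 1 − (39/83)(0−1) = 122/83
  ⇒ ω_r¹/ω_c¹ = 122/83
Stage 2: N_ring = 37 + 2·14 = 65
Stage 2: 37(ω_s−ω_c) = −65(ω_r−ω_c),  ω_r=0, ω_c=1
Stage 2: ω_s = 1 − (65/37)(0−1) = 102/37
  ⇒ ω_s²/ω_c² = 102/37
Coupling ω_c² = ω_r¹ ⇒ overall = 122/83 × 102/37 = 12444/3071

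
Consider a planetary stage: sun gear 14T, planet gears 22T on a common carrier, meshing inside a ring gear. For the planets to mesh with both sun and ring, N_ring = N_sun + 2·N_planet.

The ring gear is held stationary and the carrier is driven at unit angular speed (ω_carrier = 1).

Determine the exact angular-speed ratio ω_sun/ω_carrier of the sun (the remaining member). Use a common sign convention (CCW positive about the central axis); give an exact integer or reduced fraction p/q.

36/7

N_ring = 14 + 2·22 = 58
14(ω_s−ω_c) = −58(ω_r−ω_c),  ω_r=0, ω_c=1
ω_s = 1 − (58/14)(0−1) = 36/7
ω_s/ω_c = 36/7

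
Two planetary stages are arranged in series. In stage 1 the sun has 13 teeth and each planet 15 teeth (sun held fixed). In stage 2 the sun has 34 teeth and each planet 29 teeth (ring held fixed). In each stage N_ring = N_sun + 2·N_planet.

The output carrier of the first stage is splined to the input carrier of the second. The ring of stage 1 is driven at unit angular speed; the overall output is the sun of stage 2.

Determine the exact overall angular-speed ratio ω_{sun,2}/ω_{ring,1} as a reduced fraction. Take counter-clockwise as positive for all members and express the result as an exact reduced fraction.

Stage 1: N_ring = 13 + 2·15 = 43
Stage 1: 13(ω_s−ω_c) = −43(ω_r−ω_c),  ω_s=0, ω_r=1
Stage 1: 13(0−ω_c) = −43(1−ω_c)  ⇒  56ω_c = 43  ⇒  ω_c = 43/56
  ⇒ ω_c¹/ω_r¹ = 43/56
Stage 2: N_ring = 34 + 2·29 = 92
Stage 2: 34(ω_s−ω_c) = −92(ω_r−ω_c),  ω_r=0, ω_c=1
Stage 2: ω_s = 1 − (92/34)(0−1) = 63/17
  ⇒ ω_s²/ω_c² = 63/17
Coupling ω_c² = ω_c¹ ⇒ overall = 43/56 × 63/17 = 387/136

387/136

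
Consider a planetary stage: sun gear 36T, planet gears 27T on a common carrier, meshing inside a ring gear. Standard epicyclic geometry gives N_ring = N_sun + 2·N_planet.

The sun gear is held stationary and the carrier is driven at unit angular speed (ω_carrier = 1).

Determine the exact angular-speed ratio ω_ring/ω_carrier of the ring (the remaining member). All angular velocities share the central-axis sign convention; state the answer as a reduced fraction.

N_ring = 36 + 2·27 = 90
36(ω_s−ω_c) = −90(ω_r−ω_c),  ω_s=0, ω_c=1
ω_r = 1 − (36/90)(0−1) = 7/5
ω_r/ω_c = 7/5

7/5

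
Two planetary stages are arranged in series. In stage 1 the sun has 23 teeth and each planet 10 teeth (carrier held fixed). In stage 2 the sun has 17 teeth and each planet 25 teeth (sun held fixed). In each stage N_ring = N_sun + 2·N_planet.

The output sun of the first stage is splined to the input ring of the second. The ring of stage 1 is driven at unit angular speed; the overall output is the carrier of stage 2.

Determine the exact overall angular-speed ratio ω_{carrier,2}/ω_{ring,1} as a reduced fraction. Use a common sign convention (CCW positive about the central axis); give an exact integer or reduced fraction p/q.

Stage 1: N_ring = 23 + 2·10 = 43
Stage 1: 23(ω_s−ω_c) = −43(ω_r−ω_c),  ω_c=0, ω_r=1
Stage 1: ω_s = 0 − (43/23)(1−0) = -43/23
  ⇒ ω_s¹/ω_r¹ = -43/23
Stage 2: N_ring = 17 + 2·25 = 67
Stage 2: 17(ω_s−ω_c) = −67(ω_r−ω_c),  ω_s=0, ω_r=1
Stage 2: 17(0−ω_c) = −67(1−ω_c)  ⇒  84ω_c = 67  ⇒  ω_c = 67/84
  ⇒ ω_c²/ω_r² = 67/84
Coupling ω_r² = ω_s¹ ⇒ overall = -43/23 × 67/84 = -2881/1932

-2881/1932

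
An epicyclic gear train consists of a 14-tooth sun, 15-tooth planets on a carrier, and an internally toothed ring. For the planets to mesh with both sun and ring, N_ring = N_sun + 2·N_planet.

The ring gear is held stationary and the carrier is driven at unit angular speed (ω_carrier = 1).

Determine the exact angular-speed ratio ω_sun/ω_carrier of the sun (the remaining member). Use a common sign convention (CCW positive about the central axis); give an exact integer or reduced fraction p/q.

N_ring = 14 + 2·15 = 44
14(ω_s−ω_c) = −44(ω_r−ω_c),  ω_r=0, ω_c=1
ω_s = 1 − (44/14)(0−1) = 29/7
ω_s/ω_c = 29/7

29/7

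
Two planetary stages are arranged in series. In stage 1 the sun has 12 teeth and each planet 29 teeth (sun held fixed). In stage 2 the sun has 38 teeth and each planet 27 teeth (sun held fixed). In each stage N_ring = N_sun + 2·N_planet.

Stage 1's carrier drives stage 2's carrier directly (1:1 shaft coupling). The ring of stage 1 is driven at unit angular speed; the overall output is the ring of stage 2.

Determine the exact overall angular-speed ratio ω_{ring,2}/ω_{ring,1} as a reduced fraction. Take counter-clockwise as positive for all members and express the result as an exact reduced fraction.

2275/1886

Stage 1: N_ring = 12 + 2·29 = 70
Stage 1: 12(ω_s−ω_c) = −70(ω_r−ω_c),  ω_s=0, ω_r=1
Stage 1: 12(0−ω_c) = −70(1−ω_c)  ⇒  82ω_c = 70  ⇒  ω_c = 35/41
  ⇒ ω_c¹/ω_r¹ = 35/41
Stage 2: N_ring = 38 + 2·27 = 92
Stage 2: 38(ω_s−ω_c) = −92(ω_r−ω_c),  ω_s=0, ω_c=1
Stage 2: ω_r = 1 − (38/92)(0−1) = 65/46
  ⇒ ω_r²/ω_c² = 65/46
Coupling ω_c² = ω_c¹ ⇒ overall = 35/41 × 65/46 = 2275/1886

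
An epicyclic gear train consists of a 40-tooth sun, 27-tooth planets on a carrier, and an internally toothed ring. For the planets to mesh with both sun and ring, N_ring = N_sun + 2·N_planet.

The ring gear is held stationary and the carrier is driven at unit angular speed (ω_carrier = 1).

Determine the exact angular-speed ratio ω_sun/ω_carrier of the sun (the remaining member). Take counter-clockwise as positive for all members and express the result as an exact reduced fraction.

N_ring = 40 + 2·27 = 94
40(ω_s−ω_c) = −94(ω_r−ω_c),  ω_r=0, ω_c=1
ω_s = 1 − (94/40)(0−1) = 67/20
ω_s/ω_c = 67/20

67/20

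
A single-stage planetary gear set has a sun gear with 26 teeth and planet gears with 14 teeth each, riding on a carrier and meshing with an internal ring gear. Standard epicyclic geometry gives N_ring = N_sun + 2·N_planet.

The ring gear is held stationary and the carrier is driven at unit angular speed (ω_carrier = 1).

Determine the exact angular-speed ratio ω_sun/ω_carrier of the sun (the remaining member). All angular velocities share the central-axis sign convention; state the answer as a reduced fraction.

40/13

N_ring = 26 + 2·14 = 54
26(ω_s−ω_c) = −54(ω_r−ω_c),  ω_r=0, ω_c=1
ω_s = 1 − (54/26)(0−1) = 40/13
ω_s/ω_c = 40/13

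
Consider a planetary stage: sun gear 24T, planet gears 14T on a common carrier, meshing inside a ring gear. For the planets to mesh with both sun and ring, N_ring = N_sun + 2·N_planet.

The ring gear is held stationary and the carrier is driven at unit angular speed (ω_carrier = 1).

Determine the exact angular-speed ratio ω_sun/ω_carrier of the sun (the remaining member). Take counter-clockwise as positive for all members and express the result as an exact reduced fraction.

19/6

N_ring = 24 + 2·14 = 52
24(ω_s−ω_c) = −52(ω_r−ω_c),  ω_r=0, ω_c=1
ω_s = 1 − (52/24)(0−1) = 19/6
ω_s/ω_c = 19/6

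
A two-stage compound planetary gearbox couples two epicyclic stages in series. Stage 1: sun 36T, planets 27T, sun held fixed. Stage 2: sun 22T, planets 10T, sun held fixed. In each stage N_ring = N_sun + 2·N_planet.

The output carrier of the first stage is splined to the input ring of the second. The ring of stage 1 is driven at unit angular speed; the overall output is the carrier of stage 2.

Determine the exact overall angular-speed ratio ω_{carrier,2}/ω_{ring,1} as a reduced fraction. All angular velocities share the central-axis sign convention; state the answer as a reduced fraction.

15/32

Stage 1: N_ring = 36 + 2·27 = 90
Stage 1: 36(ω_s−ω_c) = −90(ω_r−ω_c),  ω_s=0, ω_r=1
Stage 1: 36(0−ω_c) = −90(1−ω_c)  ⇒  126ω_c = 90  ⇒  ω_c = 5/7
  ⇒ ω_c¹/ω_r¹ = 5/7
Stage 2: N_ring = 22 + 2·10 = 42
Stage 2: 22(ω_s−ω_c) = −42(ω_r−ω_c),  ω_s=0, ω_r=1
Stage 2: 22(0−ω_c) = −42(1−ω_c)  ⇒  64ω_c = 42  ⇒  ω_c = 21/32
  ⇒ ω_c²/ω_r² = 21/32
Coupling ω_r² = ω_c¹ ⇒ overall = 5/7 × 21/32 = 15/32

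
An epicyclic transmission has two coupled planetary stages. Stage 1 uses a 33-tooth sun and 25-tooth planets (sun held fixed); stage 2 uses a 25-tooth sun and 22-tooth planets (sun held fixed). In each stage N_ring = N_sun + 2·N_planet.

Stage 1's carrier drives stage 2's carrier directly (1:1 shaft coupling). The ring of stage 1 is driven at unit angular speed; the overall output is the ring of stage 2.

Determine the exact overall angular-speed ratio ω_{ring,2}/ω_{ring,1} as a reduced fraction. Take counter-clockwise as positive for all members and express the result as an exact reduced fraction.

Stage 1: N_ring = 33 + 2·25 = 83
Stage 1: 33(ω_s−ω_c) = −83(ω_r−ω_c),  ω_s=0, ω_r=1
Stage 1: 33(0−ω_c) = −83(1−ω_c)  ⇒  116ω_c = 83  ⇒  ω_c = 83/116
  ⇒ ω_c¹/ω_r¹ = 83/116
Stage 2: N_ring = 25 + 2·22 = 69
Stage 2: 25(ω_s−ω_c) = −69(ω_r−ω_c),  ω_s=0, ω_c=1
Stage 2: ω_r = 1 − (25/69)(0−1) = 94/69
  ⇒ ω_r²/ω_c² = 94/69
Coupling ω_c² = ω_c¹ ⇒ overall = 83/116 × 94/69 = 3901/4002

3901/4002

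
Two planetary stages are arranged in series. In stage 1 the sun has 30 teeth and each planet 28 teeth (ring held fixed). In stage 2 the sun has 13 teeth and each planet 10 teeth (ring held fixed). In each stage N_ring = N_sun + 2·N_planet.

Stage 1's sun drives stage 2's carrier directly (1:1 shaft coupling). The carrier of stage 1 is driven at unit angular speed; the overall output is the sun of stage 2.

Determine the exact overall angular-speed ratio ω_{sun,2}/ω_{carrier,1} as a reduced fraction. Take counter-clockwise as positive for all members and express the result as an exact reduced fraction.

2668/195

Stage 1: N_ring = 30 + 2·28 = 86
Stage 1: 30(ω_s−ω_c) = −86(ω_r−ω_c),  ω_r=0, ω_c=1
Stage 1: ω_s = 1 − (86/30)(0−1) = 58/15
  ⇒ ω_s¹/ω_c¹ = 58/15
Stage 2: N_ring = 13 + 2·10 = 33
Stage 2: 13(ω_s−ω_c) = −33(ω_r−ω_c),  ω_r=0, ω_c=1
Stage 2: ω_s = 1 − (33/13)(0−1) = 46/13
  ⇒ ω_s²/ω_c² = 46/13
Coupling ω_c² = ω_s¹ ⇒ overall = 58/15 × 46/13 = 2668/195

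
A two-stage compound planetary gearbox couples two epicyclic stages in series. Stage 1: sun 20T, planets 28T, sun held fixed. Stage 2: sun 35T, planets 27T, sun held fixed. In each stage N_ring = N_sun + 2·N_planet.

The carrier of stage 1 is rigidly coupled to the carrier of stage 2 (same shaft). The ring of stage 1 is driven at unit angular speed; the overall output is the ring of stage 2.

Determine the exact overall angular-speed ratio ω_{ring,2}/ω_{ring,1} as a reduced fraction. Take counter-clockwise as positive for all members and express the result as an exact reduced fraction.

Stage 1: N_ring = 20 + 2·28 = 76
Stage 1: 20(ω_s−ω_c) = −76(ω_r−ω_c),  ω_s=0, ω_r=1
Stage 1: 20(0−ω_c) = −76(1−ω_c)  ⇒  96ω_c = 76  ⇒  ω_c = 19/24
  ⇒ ω_c¹/ω_r¹ = 19/24
Stage 2: N_ring = 35 + 2·27 = 89
Stage 2: 35(ω_s−ω_c) = −89(ω_r−ω_c),  ω_s=0, ω_c=1
Stage 2: ω_r = 1 − (35/89)(0−1) = 124/89
  ⇒ ω_r²/ω_c² = 124/89
Coupling ω_c² = ω_c¹ ⇒ overall = 19/24 × 124/89 = 589/534

589/534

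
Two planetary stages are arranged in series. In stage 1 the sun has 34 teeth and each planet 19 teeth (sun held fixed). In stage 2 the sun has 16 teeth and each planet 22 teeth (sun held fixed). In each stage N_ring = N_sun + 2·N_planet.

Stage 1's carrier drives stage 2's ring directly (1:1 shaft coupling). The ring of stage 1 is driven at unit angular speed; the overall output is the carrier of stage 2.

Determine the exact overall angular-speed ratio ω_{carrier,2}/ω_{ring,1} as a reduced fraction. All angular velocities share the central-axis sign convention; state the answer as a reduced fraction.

540/1007

Stage 1: N_ring = 34 + 2·19 = 72
Stage 1: 34(ω_s−ω_c) = −72(ω_r−ω_c),  ω_s=0, ω_r=1
Stage 1: 34(0−ω_c) = −72(1−ω_c)  ⇒  106ω_c = 72  ⇒  ω_c = 36/53
  ⇒ ω_c¹/ω_r¹ = 36/53
Stage 2: N_ring = 16 + 2·22 = 60
Stage 2: 16(ω_s−ω_c) = −60(ω_r−ω_c),  ω_s=0, ω_r=1
Stage 2: 16(0−ω_c) = −60(1−ω_c)  ⇒  76ω_c = 60  ⇒  ω_c = 15/19
  ⇒ ω_c²/ω_r² = 15/19
Coupling ω_r² = ω_c¹ ⇒ overall = 36/53 × 15/19 = 540/1007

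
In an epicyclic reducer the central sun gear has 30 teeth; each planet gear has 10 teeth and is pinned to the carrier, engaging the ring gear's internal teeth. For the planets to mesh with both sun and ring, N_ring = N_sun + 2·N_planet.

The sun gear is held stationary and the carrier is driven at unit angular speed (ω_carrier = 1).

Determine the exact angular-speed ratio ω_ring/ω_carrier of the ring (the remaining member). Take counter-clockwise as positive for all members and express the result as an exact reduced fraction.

8/5

N_ring = 30 + 2·10 = 50
30(ω_s−ω_c) = −50(ω_r−ω_c),  ω_s=0, ω_c=1
ω_r = 1 − (30/50)(0−1) = 8/5
ω_r/ω_c = 8/5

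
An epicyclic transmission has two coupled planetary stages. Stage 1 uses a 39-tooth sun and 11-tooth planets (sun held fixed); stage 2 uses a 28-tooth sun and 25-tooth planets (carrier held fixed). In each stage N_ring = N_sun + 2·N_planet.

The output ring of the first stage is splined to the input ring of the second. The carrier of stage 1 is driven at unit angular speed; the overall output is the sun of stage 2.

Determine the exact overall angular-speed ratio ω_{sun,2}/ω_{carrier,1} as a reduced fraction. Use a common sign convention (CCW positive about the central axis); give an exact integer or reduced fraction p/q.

-1950/427

Stage 1: N_ring = 39 + 2·11 = 61
Stage 1: 39(ω_s−ω_c) = −61(ω_r−ω_c),  ω_s=0, ω_c=1
Stage 1: ω_r = 1 − (39/61)(0−1) = 100/61
  ⇒ ω_r¹/ω_c¹ = 100/61
Stage 2: N_ring = 28 + 2·25 = 78
Stage 2: 28(ω_s−ω_c) = −78(ω_r−ω_c),  ω_c=0, ω_r=1
Stage 2: ω_s = 0 − (78/28)(1−0) = -39/14
  ⇒ ω_s²/ω_r² = -39/14
Coupling ω_r² = ω_r¹ ⇒ overall = 100/61 × -39/14 = -1950/427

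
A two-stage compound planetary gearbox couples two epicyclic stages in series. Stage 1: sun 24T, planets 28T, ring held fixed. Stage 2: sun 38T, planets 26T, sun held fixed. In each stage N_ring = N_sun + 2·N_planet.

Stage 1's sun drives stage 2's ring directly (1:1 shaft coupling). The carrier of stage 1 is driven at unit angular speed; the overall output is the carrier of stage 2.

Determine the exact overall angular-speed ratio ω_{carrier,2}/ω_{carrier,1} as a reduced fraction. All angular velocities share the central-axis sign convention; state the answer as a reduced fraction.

195/64

Stage 1: N_ring = 24 + 2·28 = 80
Stage 1: 24(ω_s−ω_c) = −80(ω_r−ω_c),  ω_r=0, ω_c=1
Stage 1: ω_s = 1 − (80/24)(0−1) = 13/3
  ⇒ ω_s¹/ω_c¹ = 13/3
Stage 2: N_ring = 38 + 2·26 = 90
Stage 2: 38(ω_s−ω_c) = −90(ω_r−ω_c),  ω_s=0, ω_r=1
Stage 2: 38(0−ω_c) = −90(1−ω_c)  ⇒  128ω_c = 90  ⇒  ω_c = 45/64
  ⇒ ω_c²/ω_r² = 45/64
Coupling ω_r² = ω_s¹ ⇒ overall = 13/3 × 45/64 = 195/64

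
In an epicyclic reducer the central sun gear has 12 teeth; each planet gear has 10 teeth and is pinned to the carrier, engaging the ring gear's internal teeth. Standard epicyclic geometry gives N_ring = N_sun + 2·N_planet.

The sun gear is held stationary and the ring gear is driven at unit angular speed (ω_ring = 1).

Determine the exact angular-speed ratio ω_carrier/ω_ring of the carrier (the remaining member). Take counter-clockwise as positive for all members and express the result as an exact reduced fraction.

N_ring = 12 + 2·10 = 32
12(ω_s−ω_c) = −32(ω_r−ω_c),  ω_s=0, ω_r=1
12(0−ω_c) = −32(1−ω_c)  ⇒  44ω_c = 32  ⇒  ω_c = 8/11
ω_c/ω_r = 8/11

8/11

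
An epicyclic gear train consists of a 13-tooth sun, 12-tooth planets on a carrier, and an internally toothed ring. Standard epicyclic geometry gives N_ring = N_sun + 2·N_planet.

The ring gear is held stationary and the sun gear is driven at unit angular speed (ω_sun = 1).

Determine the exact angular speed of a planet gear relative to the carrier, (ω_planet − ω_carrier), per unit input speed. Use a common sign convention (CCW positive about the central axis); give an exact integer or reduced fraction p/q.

N_ring = 13 + 2·12 = 37
13(ω_s−ω_c) = −37(ω_r−ω_c),  ω_r=0, ω_s=1
13(1−ω_c) = −37(0−ω_c)  ⇒  50ω_c = 13  ⇒  ω_c = 13/50
sun–planet: 13·(1−13/50) = −12·(ω_p−ω_c)  ⇒  ω_p−ω_c = −(13/12)·(37/50) = -481/600

-481/600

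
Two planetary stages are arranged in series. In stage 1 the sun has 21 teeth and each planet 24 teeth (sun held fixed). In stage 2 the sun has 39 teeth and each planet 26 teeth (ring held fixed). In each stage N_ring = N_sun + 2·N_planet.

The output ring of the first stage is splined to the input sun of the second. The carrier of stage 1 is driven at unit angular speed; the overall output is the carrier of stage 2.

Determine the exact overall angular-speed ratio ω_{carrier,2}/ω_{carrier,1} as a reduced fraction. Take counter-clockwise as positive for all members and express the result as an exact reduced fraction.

9/23

Stage 1: N_ring = 21 + 2·24 = 69
Stage 1: 21(ω_s−ω_c) = −69(ω_r−ω_c),  ω_s=0, ω_c=1
Stage 1: ω_r = 1 − (21/69)(0−1) = 30/23
  ⇒ ω_r¹/ω_c¹ = 30/23
Stage 2: N_ring = 39 + 2·26 = 91
Stage 2: 39(ω_s−ω_c) = −91(ω_r−ω_c),  ω_r=0, ω_s=1
Stage 2: 39(1−ω_c) = −91(0−ω_c)  ⇒  130ω_c = 39  ⇒  ω_c = 3/10
  ⇒ ω_c²/ω_s² = 3/10
Coupling ω_s² = ω_r¹ ⇒ overall = 30/23 × 3/10 = 9/23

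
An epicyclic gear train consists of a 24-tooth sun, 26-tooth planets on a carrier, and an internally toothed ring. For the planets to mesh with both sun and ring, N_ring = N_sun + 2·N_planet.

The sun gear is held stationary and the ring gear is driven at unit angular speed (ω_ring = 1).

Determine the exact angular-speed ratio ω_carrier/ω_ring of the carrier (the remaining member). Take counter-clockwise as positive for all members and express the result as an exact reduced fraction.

N_ring = 24 + 2·26 = 76
24(ω_s−ω_c) = −76(ω_r−ω_c),  ω_s=0, ω_r=1
24(0−ω_c) = −76(1−ω_c)  ⇒  100ω_c = 76  ⇒  ω_c = 19/25
ω_c/ω_r = 19/25

19/25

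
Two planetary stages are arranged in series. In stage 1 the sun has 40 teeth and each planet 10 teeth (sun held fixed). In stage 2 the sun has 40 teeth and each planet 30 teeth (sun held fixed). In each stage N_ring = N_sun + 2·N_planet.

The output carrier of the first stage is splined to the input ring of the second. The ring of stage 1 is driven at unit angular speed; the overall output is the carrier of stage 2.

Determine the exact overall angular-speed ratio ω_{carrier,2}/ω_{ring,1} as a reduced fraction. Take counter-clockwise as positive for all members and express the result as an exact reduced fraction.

Stage 1: N_ring = 40 + 2·10 = 60
Stage 1: 40(ω_s−ω_c) = −60(ω_r−ω_c),  ω_s=0, ω_r=1
Stage 1: 40(0−ω_c) = −60(1−ω_c)  ⇒  100ω_c = 60  ⇒  ω_c = 3/5
  ⇒ ω_c¹/ω_r¹ = 3/5
Stage 2: N_ring = 40 + 2·30 = 100
Stage 2: 40(ω_s−ω_c) = −100(ω_r−ω_c),  ω_s=0, ω_r=1
Stage 2: 40(0−ω_c) = −100(1−ω_c)  ⇒  140ω_c = 100  ⇒  ω_c = 5/7
  ⇒ ω_c²/ω_r² = 5/7
Coupling ω_r² = ω_c¹ ⇒ overall = 3/5 × 5/7 = 3/7

3/7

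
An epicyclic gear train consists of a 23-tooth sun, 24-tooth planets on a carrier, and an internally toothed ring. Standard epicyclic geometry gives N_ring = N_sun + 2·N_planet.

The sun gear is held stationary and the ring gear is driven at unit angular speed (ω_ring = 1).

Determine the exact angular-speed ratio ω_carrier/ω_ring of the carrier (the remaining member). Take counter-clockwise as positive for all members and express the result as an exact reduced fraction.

71/94

N_ring = 23 + 2·24 = 71
23(ω_s−ω_c) = −71(ω_r−ω_c),  ω_s=0, ω_r=1
23(0−ω_c) = −71(1−ω_c)  ⇒  94ω_c = 71  ⇒  ω_c = 71/94
ω_c/ω_r = 71/94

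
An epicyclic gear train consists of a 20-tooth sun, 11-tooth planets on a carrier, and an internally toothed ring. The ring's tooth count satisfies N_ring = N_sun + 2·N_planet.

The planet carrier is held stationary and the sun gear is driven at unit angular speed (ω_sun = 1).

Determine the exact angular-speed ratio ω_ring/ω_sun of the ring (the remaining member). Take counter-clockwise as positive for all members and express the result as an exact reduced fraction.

-10/21

N_ring = 20 + 2·11 = 42
20(ω_s−ω_c) = −42(ω_r−ω_c),  ω_c=0, ω_s=1
ω_r = 0 − (20/42)(1−0) = -10/21
ω_r/ω_s = -10/21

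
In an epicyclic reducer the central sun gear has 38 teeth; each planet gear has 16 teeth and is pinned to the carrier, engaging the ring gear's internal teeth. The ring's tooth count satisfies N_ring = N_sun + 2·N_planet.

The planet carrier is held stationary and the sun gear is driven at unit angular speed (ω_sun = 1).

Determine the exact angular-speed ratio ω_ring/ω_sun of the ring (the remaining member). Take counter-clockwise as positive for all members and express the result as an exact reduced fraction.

-19/35

N_ring = 38 + 2·16 = 70
38(ω_s−ω_c) = −70(ω_r−ω_c),  ω_c=0, ω_s=1
ω_r = 0 − (38/70)(1−0) = -19/35
ω_r/ω_s = -19/35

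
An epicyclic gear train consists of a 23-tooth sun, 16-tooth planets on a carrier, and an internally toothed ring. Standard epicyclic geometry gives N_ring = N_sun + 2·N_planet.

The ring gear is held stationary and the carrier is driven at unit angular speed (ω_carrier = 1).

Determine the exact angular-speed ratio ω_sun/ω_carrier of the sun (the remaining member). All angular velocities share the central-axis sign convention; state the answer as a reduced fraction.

78/23

N_ring = 23 + 2·16 = 55
23(ω_s−ω_c) = −55(ω_r−ω_c),  ω_r=0, ω_c=1
ω_s = 1 − (55/23)(0−1) = 78/23
ω_s/ω_c = 78/23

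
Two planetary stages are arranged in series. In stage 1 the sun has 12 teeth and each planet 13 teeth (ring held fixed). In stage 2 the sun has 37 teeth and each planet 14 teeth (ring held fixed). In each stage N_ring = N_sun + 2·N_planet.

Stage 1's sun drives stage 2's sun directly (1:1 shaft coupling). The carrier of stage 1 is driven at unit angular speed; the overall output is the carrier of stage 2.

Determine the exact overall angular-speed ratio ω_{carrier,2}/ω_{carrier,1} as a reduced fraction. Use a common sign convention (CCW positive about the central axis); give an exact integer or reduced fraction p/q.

925/612

Stage 1: N_ring = 12 + 2·13 = 38
Stage 1: 12(ω_s−ω_c) = −38(ω_r−ω_c),  ω_r=0, ω_c=1
Stage 1: ω_s = 1 − (38/12)(0−1) = 25/6
  ⇒ ω_s¹/ω_c¹ = 25/6
Stage 2: N_ring = 37 + 2·14 = 65
Stage 2: 37(ω_s−ω_c) = −65(ω_r−ω_c),  ω_r=0, ω_s=1
Stage 2: 37(1−ω_c) = −65(0−ω_c)  ⇒  102ω_c = 37  ⇒  ω_c = 37/102
  ⇒ ω_c²/ω_s² = 37/102
Coupling ω_s² = ω_s¹ ⇒ overall = 25/6 × 37/102 = 925/612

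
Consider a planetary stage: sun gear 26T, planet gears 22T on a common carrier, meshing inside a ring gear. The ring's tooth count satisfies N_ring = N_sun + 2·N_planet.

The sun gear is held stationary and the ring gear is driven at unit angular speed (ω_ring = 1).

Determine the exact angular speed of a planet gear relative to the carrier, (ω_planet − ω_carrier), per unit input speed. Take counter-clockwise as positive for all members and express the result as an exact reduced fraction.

N_ring = 26 + 2·22 = 70
26(ω_s−ω_c) = −70(ω_r−ω_c),  ω_s=0, ω_r=1
26(0−ω_c) = −70(1−ω_c)  ⇒  96ω_c = 70  ⇒  ω_c = 35/48
sun–planet: 26·(0−35/48) = −22·(ω_p−ω_c)  ⇒  ω_p−ω_c = −(26/22)·(-35/48) = 455/528

455/528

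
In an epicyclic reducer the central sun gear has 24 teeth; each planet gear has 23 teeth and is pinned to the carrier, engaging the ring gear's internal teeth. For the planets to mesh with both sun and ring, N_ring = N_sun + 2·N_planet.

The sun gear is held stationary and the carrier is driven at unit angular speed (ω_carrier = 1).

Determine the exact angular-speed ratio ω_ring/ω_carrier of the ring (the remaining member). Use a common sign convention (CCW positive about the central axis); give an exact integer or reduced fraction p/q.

N_ring = 24 + 2·23 = 70
24(ω_s−ω_c) = −70(ω_r−ω_c),  ω_s=0, ω_c=1
ω_r = 1 − (24/70)(0−1) = 47/35
ω_r/ω_c = 47/35

47/35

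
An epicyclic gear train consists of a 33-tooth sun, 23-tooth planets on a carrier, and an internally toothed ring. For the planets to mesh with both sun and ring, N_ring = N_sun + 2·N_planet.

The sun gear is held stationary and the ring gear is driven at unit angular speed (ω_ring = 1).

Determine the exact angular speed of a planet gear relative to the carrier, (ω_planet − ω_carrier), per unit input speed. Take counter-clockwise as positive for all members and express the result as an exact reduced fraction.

N_ring = 33 + 2·23 = 79
33(ω_s−ω_c) = −79(ω_r−ω_c),  ω_s=0, ω_r=1
33(0−ω_c) = −79(1−ω_c)  ⇒  112ω_c = 79  ⇒  ω_c = 79/112
sun–planet: 33·(0−79/112) = −23·(ω_p−ω_c)  ⇒  ω_p−ω_c = −(33/23)·(-79/112) = 2607/2576

2607/2576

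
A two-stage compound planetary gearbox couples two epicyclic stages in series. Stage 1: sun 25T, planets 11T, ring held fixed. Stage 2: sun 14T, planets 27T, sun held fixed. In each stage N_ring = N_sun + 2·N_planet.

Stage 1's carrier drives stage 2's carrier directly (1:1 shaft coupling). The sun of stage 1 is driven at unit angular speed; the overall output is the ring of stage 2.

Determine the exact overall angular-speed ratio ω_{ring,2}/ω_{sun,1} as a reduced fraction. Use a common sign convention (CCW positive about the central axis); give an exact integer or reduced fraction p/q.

Stage 1: N_ring = 25 + 2·11 = 47
Stage 1: 25(ω_s−ω_c) = −47(ω_r−ω_c),  ω_r=0, ω_s=1
Stage 1: 25(1−ω_c) = −47(0−ω_c)  ⇒  72ω_c = 25  ⇒  ω_c = 25/72
  ⇒ ω_c¹/ω_s¹ = 25/72
Stage 2: N_ring = 14 + 2·27 = 68
Stage 2: 14(ω_s−ω_c) = −68(ω_r−ω_c),  ω_s=0, ω_c=1
Stage 2: ω_r = 1 − (14/68)(0−1) = 41/34
  ⇒ ω_r²/ω_c² = 41/34
Coupling ω_c² = ω_c¹ ⇒ overall = 25/72 × 41/34 = 1025/2448

1025/2448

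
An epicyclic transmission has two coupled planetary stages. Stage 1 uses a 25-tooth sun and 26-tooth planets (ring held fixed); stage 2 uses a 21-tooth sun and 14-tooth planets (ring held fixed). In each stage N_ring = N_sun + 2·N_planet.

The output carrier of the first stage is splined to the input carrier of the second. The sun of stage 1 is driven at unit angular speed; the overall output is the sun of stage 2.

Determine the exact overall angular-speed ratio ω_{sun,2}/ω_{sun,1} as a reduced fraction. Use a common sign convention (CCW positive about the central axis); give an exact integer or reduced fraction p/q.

125/153

Stage 1: N_ring = 25 + 2·26 = 77
Stage 1: 25(ω_s−ω_c) = −77(ω_r−ω_c),  ω_r=0, ω_s=1
Stage 1: 25(1−ω_c) = −77(0−ω_c)  ⇒  102ω_c = 25  ⇒  ω_c = 25/102
  ⇒ ω_c¹/ω_s¹ = 25/102
Stage 2: N_ring = 21 + 2·14 = 49
Stage 2: 21(ω_s−ω_c) = −49(ω_r−ω_c),  ω_r=0, ω_c=1
Stage 2: ω_s = 1 − (49/21)(0−1) = 10/3
  ⇒ ω_s²/ω_c² = 10/3
Coupling ω_c² = ω_c¹ ⇒ overall = 25/102 × 10/3 = 125/153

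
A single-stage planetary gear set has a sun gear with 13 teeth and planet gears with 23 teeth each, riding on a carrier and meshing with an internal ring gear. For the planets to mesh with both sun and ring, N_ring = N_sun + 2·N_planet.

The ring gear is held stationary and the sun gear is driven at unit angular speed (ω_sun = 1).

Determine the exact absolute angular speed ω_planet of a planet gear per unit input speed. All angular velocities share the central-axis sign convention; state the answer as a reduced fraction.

N_ring = 13 + 2·23 = 59
13(ω_s−ω_c) = −59(ω_r−ω_c),  ω_r=0, ω_s=1
13(1−ω_c) = −59(0−ω_c)  ⇒  72ω_c = 13  ⇒  ω_c = 13/72
sun–planet: 13·(1−13/72) = −23·(ω_p−ω_c)  ⇒  ω_p−ω_c = −(13/23)·(59/72) = -767/1656
ω_p = 13/72 − 767/1656 = -13/46

-13/46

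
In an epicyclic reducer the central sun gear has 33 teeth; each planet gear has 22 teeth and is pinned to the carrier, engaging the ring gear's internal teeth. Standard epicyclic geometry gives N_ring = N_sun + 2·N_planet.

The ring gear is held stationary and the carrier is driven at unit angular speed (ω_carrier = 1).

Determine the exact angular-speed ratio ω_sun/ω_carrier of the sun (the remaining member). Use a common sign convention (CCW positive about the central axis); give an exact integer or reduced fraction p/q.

10/3

N_ring = 33 + 2·22 = 77
33(ω_s−ω_c) = −77(ω_r−ω_c),  ω_r=0, ω_c=1
ω_s = 1 − (77/33)(0−1) = 10/3
ω_s/ω_c = 10/3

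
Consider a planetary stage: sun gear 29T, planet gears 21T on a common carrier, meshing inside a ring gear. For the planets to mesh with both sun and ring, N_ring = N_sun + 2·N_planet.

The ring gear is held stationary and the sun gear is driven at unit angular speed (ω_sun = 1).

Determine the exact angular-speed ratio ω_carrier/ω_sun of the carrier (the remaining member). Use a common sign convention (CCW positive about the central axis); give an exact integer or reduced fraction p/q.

29/100

N_ring = 29 + 2·21 = 71
29(ω_s−ω_c) = −71(ω_r−ω_c),  ω_r=0, ω_s=1
29(1−ω_c) = −71(0−ω_c)  ⇒  100ω_c = 29  ⇒  ω_c = 29/100
ω_c/ω_s = 29/100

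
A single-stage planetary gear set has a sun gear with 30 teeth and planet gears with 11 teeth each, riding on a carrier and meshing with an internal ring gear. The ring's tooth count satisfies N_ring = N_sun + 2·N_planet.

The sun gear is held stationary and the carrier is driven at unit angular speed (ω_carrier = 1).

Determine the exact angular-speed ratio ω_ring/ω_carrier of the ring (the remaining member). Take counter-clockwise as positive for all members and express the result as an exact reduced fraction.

N_ring = 30 + 2·11 = 52
30(ω_s−ω_c) = −52(ω_r−ω_c),  ω_s=0, ω_c=1
ω_r = 1 − (30/52)(0−1) = 41/26
ω_r/ω_c = 41/26

41/26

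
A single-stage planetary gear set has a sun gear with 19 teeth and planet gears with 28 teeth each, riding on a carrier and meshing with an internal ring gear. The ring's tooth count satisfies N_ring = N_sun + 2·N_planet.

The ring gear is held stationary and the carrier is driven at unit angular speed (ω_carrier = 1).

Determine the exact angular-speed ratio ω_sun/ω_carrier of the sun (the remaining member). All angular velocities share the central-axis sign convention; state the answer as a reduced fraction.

94/19

N_ring = 19 + 2·28 = 75
19(ω_s−ω_c) = −75(ω_r−ω_c),  ω_r=0, ω_c=1
ω_s = 1 − (75/19)(0−1) = 94/19
ω_s/ω_c = 94/19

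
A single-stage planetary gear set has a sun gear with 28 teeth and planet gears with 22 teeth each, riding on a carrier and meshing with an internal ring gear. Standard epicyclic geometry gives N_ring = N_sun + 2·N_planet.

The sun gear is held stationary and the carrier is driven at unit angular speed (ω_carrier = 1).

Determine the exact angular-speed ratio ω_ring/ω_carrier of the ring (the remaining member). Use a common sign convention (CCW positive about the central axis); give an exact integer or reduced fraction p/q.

N_ring = 28 + 2·22 = 72
28(ω_s−ω_c) = −72(ω_r−ω_c),  ω_s=0, ω_c=1
ω_r = 1 − (28/72)(0−1) = 25/18
ω_r/ω_c = 25/18

25/18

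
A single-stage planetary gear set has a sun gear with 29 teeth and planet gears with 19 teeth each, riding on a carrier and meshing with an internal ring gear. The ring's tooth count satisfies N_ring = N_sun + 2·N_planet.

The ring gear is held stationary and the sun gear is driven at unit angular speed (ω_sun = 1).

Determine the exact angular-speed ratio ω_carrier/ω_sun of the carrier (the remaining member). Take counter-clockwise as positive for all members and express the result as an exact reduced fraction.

29/96

N_ring = 29 + 2·19 = 67
29(ω_s−ω_c) = −67(ω_r−ω_c),  ω_r=0, ω_s=1
29(1−ω_c) = −67(0−ω_c)  ⇒  96ω_c = 29  ⇒  ω_c = 29/96
ω_c/ω_s = 29/96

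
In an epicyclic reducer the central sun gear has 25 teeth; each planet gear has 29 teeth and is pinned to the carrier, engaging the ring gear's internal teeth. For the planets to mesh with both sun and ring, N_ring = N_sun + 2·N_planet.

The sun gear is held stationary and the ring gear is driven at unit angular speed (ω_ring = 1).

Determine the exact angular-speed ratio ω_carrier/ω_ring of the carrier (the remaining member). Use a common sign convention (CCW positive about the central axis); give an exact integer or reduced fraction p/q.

83/108

N_ring = 25 + 2·29 = 83
25(ω_s−ω_c) = −83(ω_r−ω_c),  ω_s=0, ω_r=1
25(0−ω_c) = −83(1−ω_c)  ⇒  108ω_c = 83  ⇒  ω_c = 83/108
ω_c/ω_r = 83/108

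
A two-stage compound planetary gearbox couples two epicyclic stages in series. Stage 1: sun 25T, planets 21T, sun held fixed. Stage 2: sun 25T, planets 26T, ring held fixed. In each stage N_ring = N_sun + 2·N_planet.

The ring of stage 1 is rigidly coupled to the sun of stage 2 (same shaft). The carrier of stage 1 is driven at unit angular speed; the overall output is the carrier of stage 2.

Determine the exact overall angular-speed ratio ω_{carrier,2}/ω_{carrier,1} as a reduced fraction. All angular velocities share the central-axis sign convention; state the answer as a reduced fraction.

Stage 1: N_ring = 25 + 2·21 = 67
Stage 1: 25(ω_s−ω_c) = −67(ω_r−ω_c),  ω_s=0, ω_c=1
Stage 1: ω_r = 1 − (25/67)(0−1) = 92/67
  ⇒ ω_r¹/ω_c¹ = 92/67
Stage 2: N_ring = 25 + 2·26 = 77
Stage 2: 25(ω_s−ω_c) = −77(ω_r−ω_c),  ω_r=0, ω_s=1
Stage 2: 25(1−ω_c) = −77(0−ω_c)  ⇒  102ω_c = 25  ⇒  ω_c = 25/102
  ⇒ ω_c²/ω_s² = 25/102
Coupling ω_s² = ω_r¹ ⇒ overall = 92/67 × 25/102 = 1150/3417

1150/3417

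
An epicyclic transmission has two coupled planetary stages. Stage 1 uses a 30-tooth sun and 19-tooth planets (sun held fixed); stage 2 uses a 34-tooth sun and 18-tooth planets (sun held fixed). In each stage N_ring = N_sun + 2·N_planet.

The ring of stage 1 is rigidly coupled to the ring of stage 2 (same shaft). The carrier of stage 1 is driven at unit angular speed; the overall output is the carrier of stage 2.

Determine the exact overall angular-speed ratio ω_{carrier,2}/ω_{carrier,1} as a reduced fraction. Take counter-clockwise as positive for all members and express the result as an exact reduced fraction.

1715/1768

Stage 1: N_ring = 30 + 2·19 = 68
Stage 1: 30(ω_s−ω_c) = −68(ω_r−ω_c),  ω_s=0, ω_c=1
Stage 1: ω_r = 1 − (30/68)(0−1) = 49/34
  ⇒ ω_r¹/ω_c¹ = 49/34
Stage 2: N_ring = 34 + 2·18 = 70
Stage 2: 34(ω_s−ω_c) = −70(ω_r−ω_c),  ω_s=0, ω_r=1
Stage 2: 34(0−ω_c) = −70(1−ω_c)  ⇒  104ω_c = 70  ⇒  ω_c = 35/52
  ⇒ ω_c²/ω_r² = 35/52
Coupling ω_r² = ω_r¹ ⇒ overall = 49/34 × 35/52 = 1715/1768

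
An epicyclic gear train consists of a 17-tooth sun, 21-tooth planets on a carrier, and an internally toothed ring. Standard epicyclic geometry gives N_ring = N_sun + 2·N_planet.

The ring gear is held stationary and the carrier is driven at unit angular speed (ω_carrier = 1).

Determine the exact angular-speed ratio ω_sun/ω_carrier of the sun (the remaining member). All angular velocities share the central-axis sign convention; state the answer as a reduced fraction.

N_ring = 17 + 2·21 = 59
17(ω_s−ω_c) = −59(ω_r−ω_c),  ω_r=0, ω_c=1
ω_s = 1 − (59/17)(0−1) = 76/17
ω_s/ω_c = 76/17

76/17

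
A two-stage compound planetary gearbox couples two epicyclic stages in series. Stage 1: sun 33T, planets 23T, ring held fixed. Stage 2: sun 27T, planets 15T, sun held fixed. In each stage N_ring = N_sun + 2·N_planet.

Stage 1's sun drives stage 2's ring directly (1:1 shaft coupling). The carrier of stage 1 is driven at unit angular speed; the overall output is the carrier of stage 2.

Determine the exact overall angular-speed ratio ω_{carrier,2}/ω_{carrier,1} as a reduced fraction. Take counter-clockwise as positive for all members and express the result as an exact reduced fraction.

Stage 1: N_ring = 33 + 2·23 = 79
Stage 1: 33(ω_s−ω_c) = −79(ω_r−ω_c),  ω_r=0, ω_c=1
Stage 1: ω_s = 1 − (79/33)(0−1) = 112/33
  ⇒ ω_s¹/ω_c¹ = 112/33
Stage 2: N_ring = 27 + 2·15 = 57
Stage 2: 27(ω_s−ω_c) = −57(ω_r−ω_c),  ω_s=0, ω_r=1
Stage 2: 27(0−ω_c) = −57(1−ω_c)  ⇒  84ω_c = 57  ⇒  ω_c = 19/28
  ⇒ ω_c²/ω_r² = 19/28
Coupling ω_r² = ω_s¹ ⇒ overall = 112/33 × 19/28 = 76/33

76/33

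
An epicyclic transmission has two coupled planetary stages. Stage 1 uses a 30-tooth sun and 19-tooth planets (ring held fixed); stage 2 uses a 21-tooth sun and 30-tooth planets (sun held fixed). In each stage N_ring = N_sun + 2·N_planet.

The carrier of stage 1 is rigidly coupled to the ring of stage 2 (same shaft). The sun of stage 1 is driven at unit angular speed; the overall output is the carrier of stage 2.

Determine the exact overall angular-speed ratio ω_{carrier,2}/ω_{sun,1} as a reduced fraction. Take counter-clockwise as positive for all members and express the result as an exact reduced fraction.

Stage 1: N_ring = 30 + 2·19 = 68
Stage 1: 30(ω_s−ω_c) = −68(ω_r−ω_c),  ω_r=0, ω_s=1
Stage 1: 30(1−ω_c) = −68(0−ω_c)  ⇒  98ω_c = 30  ⇒  ω_c = 15/49
  ⇒ ω_c¹/ω_s¹ = 15/49
Stage 2: N_ring = 21 + 2·30 = 81
Stage 2: 21(ω_s−ω_c) = −81(ω_r−ω_c),  ω_s=0, ω_r=1
Stage 2: 21(0−ω_c) = −81(1−ω_c)  ⇒  102ω_c = 81  ⇒  ω_c = 27/34
  ⇒ ω_c²/ω_r² = 27/34
Coupling ω_r² = ω_c¹ ⇒ overall = 15/49 × 27/34 = 405/1666

405/1666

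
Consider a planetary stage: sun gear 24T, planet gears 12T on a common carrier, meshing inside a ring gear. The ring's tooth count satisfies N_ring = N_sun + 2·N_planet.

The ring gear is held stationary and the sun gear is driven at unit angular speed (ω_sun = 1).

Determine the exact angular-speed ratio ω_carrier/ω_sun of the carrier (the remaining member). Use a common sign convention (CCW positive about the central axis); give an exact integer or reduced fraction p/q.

1/3

N_ring = 24 + 2·12 = 48
24(ω_s−ω_c) = −48(ω_r−ω_c),  ω_r=0, ω_s=1
24(1−ω_c) = −48(0−ω_c)  ⇒  72ω_c = 24  ⇒  ω_c = 1/3
ω_c/ω_s = 1/3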